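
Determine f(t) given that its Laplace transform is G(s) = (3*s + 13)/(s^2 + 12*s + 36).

Factor the denominator: s^2 + 12*s + 36 = (s + 6)^2.
Partial fraction decomposition gives [3/(s + 6)] + [-5/(s + 6)^2].
Invert each term: 3/(s + 6) ↔ 3e^(-6t); -5/(s + 6)^2 ↔ -5t·e^(-6t).

f(t) = -5*t*exp(-6*t) + 3*exp(-6*t)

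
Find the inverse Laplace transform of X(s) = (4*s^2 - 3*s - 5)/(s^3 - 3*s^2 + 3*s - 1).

Factor the denominator: s^3 - 3*s^2 + 3*s - 1 = (s - 1)^3.
Partial fraction decomposition gives [4/(s - 1)] + [5/(s - 1)^2] + [-4/(s - 1)^3].
Invert each term: 4/(s - 1) ↔ 4e^(t); 5/(s - 1)^2 ↔ 5t·e^(t); -4/(s - 1)^3 ↔ (-2)t^2·e^(t).

-2*t^2*exp(t) + 5*t*exp(t) + 4*exp(t)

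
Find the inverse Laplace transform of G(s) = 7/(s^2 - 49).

sinh(7*t)

Since L{sinh(7t)} = 7/(s^2 - 49), the inverse is sinh(7*t).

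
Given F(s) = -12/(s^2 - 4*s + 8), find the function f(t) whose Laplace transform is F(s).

f(t) = -6*exp(2*t)*sin(2*t)

Rewrite the denominator: s^2 - 4*s + 8 = (s - 2)^2 + 4.
The form in (s - 2) signals a first-shifting-theorem factor e^(2t).
Since L{sin(2t)} = 2/(s^2 + 4), the inverse is e^(2*t)*sin(2*t), scaled by -6.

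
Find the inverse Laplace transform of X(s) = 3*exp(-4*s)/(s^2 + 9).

The factor e^(-4s) signals a time shift by c = 4 (second shifting theorem).
L{sin(3t)} = 3/(s^2 + 9), so L^-1{3/(s^2 + 9)} = sin(3*t).
Hence the inverse is u(t - 4) times that function evaluated at t - 4.

Heaviside(t - 4)*(sin(3*t - 12))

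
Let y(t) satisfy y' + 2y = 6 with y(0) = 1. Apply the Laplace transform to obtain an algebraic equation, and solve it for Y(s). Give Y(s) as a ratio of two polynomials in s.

Y(s) = (s + 6)/(s^2 + 2*s)

Transform both sides with L{·}.
The derivative rules (L{y'} = sY - y(0) = sY - 1) turn the left side into (s + 2)Y - (1).
The right side is L{6} = 6/s.
So (s + 2)Y = 6/s + (1).
Divide through and combine into a single rational function.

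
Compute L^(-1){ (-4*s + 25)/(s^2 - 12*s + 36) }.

t*exp(6*t) - 4*exp(6*t)

Factor the denominator: s^2 - 12*s + 36 = (s - 6)^2.
Partial fraction decomposition gives [-4/(s - 6)] + [(s - 6)^(-2)].
Invert each term: -4/(s - 6) ↔ -4e^(6t); 1/(s - 6)^2 ↔ t·e^(6t).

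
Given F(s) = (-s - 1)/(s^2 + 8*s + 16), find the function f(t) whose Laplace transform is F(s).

f(t) = 3*t*exp(-4*t) - exp(-4*t)

Factor the denominator: s^2 + 8*s + 16 = (s + 4)^2.
Partial fraction decomposition gives [-1/(s + 4)] + [3/(s + 4)^2].
Invert each term: -1/(s + 4) ↔ -e^(-4t); 3/(s + 4)^2 ↔ 3t·e^(-4t).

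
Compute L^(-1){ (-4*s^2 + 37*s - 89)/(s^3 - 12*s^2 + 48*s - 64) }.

Factor the denominator: s^3 - 12*s^2 + 48*s - 64 = (s - 4)^3.
Partial fraction decomposition gives [-4/(s - 4)] + [5/(s - 4)^2] + [-5/(s - 4)^3].
Invert each term: -4/(s - 4) ↔ -4e^(4t); 5/(s - 4)^2 ↔ 5t·e^(4t); -5/(s - 4)^3 ↔ (-5/2)t^2·e^(4t).

-5*t^2*exp(4*t)/2 + 5*t*exp(4*t) - 4*exp(4*t)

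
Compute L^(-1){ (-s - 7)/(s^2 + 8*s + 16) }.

Factor the denominator: s^2 + 8*s + 16 = (s + 4)^2.
Partial fraction decomposition gives [-1/(s + 4)] + [-3/(s + 4)^2].
Invert each term: -1/(s + 4) ↔ -e^(-4t); -3/(s + 4)^2 ↔ -3t·e^(-4t).

-3*t*exp(-4*t) - exp(-4*t)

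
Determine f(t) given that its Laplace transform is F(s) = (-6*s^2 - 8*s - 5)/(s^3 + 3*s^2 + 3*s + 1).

f(t) = -3*t^2*exp(-t)/2 + 4*t*exp(-t) - 6*exp(-t)

Factor the denominator: s^3 + 3*s^2 + 3*s + 1 = (s + 1)^3.
Partial fraction decomposition gives [-6/(s + 1)] + [4/(s + 1)^2] + [-3/(s + 1)^3].
Invert each term: -6/(s + 1) ↔ -6e^(-t); 4/(s + 1)^2 ↔ 4t·e^(-t); -3/(s + 1)^3 ↔ (-3/2)t^2·e^(-t).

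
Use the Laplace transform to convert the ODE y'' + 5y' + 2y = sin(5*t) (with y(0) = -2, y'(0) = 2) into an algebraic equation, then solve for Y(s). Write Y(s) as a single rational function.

Take the Laplace transform of both sides.
With L{y''} = s^2 Y - s·y(0) - y'(0) and L{y'} = sY - y(0), with y(0) = -2, y'(0) = 2: the LHS transforms to (s^2 + 5*s + 2)Y - (-2*s - 8).
The right side is L{sin(5*t)} = 5/(s^2 + 25).
So (s^2 + 5*s + 2)Y = 5/(s^2 + 25) + (-2*s - 8).
Solve for Y(s) and write it as one ratio of polynomials.

Y(s) = (-2*s^3 - 8*s^2 - 50*s - 195)/(s^4 + 5*s^3 + 27*s^2 + 125*s + 50)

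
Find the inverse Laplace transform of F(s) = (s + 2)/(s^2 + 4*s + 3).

exp(-2*t)*cosh(t)

Rewrite the denominator: s^2 + 4*s + 3 = (s + 2)^2 - 1.
The form in (s + 2) signals a first-shifting-theorem factor e^(-2t).
Since L{cosh(t)} = s/(s^2 - 1), the inverse is exp(-2*t)*cosh(t).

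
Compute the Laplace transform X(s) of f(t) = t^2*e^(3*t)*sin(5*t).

L{sin(5t)} = 5/(s^2 + 25).
Multiplying by e^(3t) shifts s → s - 3, so L{e^(3*t)*sin(5*t)} = 5/((s - 3)^2 + 25).
Then apply L{t^2·g(t)} = (-1)^2 d^2/ds^2[G(s)] with G(s) = 5/((s - 3)^2 + 25):
differentiating 2 times and applying the sign gives 10*(3*s^2 - 18*s + 2)/(s^2 - 6*s + 34)^3.

X(s) = 10*(3*s^2 - 18*s + 2)/(s^2 - 6*s + 34)^3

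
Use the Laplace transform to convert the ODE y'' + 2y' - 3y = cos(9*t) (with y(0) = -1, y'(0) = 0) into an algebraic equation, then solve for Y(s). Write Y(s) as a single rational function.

Y(s) = (-s^3 - 2*s^2 - 80*s - 162)/(s^4 + 2*s^3 + 78*s^2 + 162*s - 243)

Take the Laplace transform of both sides.
Using L{y''} = s^2 Y - s·y(0) - y'(0) and L{y'} = sY - y(0), with y(0) = -1, y'(0) = 0, the left side becomes (s^2 + 2*s - 3)Y - (-s - 2).
The right side is L{cos(9*t)} = s/(s^2 + 81).
So (s^2 + 2*s - 3)Y = s/(s^2 + 81) + (-s - 2).
Solve for Y(s) and write it as one ratio of polynomials.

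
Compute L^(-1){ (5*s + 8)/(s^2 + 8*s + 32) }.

Complete the square in the denominator: s^2 + 8*s + 32 = (s + 4)^2 + 4^2.
Split the numerator to match: 5*s + 8 = 5·(s + 4) - 3·4.
Invert each term: 5·(s + 4)/((s + 4)^2 + 16) ↔ 5e^(-4t)cos(4t); -3·4/((s + 4)^2 + 16) ↔ -3e^(-4t)sin(4t).

-3*exp(-4*t)*sin(4*t) + 5*exp(-4*t)*cos(4*t)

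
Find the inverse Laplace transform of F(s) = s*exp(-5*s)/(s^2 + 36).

Heaviside(t - 5)*(cos(6*t - 30))

The factor e^(-5s) signals a time shift by c = 5 (second shifting theorem).
L{cos(6t)} = s/(s^2 + 36), so L^-1{s/(s^2 + 36)} = cos(6*t).
Hence the inverse is u(t - 5) times that function evaluated at t - 5.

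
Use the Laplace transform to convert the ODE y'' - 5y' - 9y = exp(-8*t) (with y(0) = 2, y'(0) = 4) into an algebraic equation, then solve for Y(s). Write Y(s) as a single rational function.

Take the Laplace transform of both sides.
Using L{y''} = s^2 Y - s·y(0) - y'(0) and L{y'} = sY - y(0), with y(0) = 2, y'(0) = 4, the left side becomes (s^2 - 5*s - 9)Y - (2*s - 6).
The right side is L{exp(-8*t)} = 1/(s + 8).
So (s^2 - 5*s - 9)Y = 1/(s + 8) + (2*s - 6).
Solve for Y(s) and write it as one ratio of polynomials.

Y(s) = (2*s^2 + 10*s - 47)/(s^3 + 3*s^2 - 49*s - 72)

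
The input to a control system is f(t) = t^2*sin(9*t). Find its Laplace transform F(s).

F(s) = 54*(s^2 - 27)/(s^2 + 81)^3

L{sin(9t)} = 9/(s^2 + 81).
Then apply L{t^2·g(t)} = (-1)^2 d^2/ds^2[G(s)] with G(s) = 9/(s^2 + 81):
differentiating 2 times and applying the sign gives 54*(s^2 - 27)/(s^2 + 81)^3.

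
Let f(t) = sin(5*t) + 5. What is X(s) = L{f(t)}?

X(s) = 5/(s^2 + 25) + 5/s

The transform is linear, so treat each term independently.
L{sin(5t)} = 5/(s^2 + 25); L{5} = 5/s.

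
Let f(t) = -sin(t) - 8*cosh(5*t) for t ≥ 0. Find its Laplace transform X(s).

X(s) = -8*s/(s^2 - 25) - 1/(s^2 + 1)

By linearity of the Laplace transform, transform each term separately.
(-1)·[L{sin(t)} = 1/(s^2 + 1)]; (-8)·[L{cosh(5t)} = s/(s^2 - 25)].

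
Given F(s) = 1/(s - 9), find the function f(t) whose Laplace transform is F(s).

Since L{e^(9t)} = 1/(s - 9), the inverse is e^(9*t).

f(t) = exp(9*t)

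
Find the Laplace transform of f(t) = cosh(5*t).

s/(s^2 - 25)

L{cosh(5t)} = s/(s^2 - 25).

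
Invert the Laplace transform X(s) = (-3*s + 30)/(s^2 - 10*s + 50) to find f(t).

Complete the square in the denominator: s^2 - 10*s + 50 = (s - 5)^2 + 5^2.
Split the numerator to match: -3*s + 30 = -3·(s - 5) + 3·5.
Invert each term: -3·(s - 5)/((s - 5)^2 + 25) ↔ -3e^(5t)cos(5t); 3·5/((s - 5)^2 + 25) ↔ 3e^(5t)sin(5t).

f(t) = 3*exp(5*t)*sin(5*t) - 3*exp(5*t)*cos(5*t)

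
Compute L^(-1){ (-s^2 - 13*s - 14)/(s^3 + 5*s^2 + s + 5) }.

Factor the denominator: s^3 + 5*s^2 + s + 5 = (s + 5)*(s^2 + 1).
Partial fraction decomposition gives [1/(s + 5)] + [-2*s/(s^2 + 1)] + [-3/(s^2 + 1)].
Invert each term: 1/(s + 5) ↔ e^(-5t); -2·s/(s^2 + 1) ↔ -2cos(t); -3·1/(s^2 + 1) ↔ -3sin(t).

-3*sin(t) - 2*cos(t) + exp(-5*t)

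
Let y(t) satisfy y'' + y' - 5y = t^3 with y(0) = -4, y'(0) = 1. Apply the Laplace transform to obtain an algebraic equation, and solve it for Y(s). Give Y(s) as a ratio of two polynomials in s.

Laplace-transform each side.
Using L{y''} = s^2 Y - s·y(0) - y'(0) and L{y'} = sY - y(0), with y(0) = -4, y'(0) = 1, the left side becomes (s^2 + s - 5)Y - (-4*s - 3).
The right side is L{t^3} = 6/s^4.
So (s^2 + s - 5)Y = 6/s^4 + (-4*s - 3).
Solve for Y(s) and write it as one ratio of polynomials.

Y(s) = (-4*s^5 - 3*s^4 + 6)/(s^6 + s^5 - 5*s^4)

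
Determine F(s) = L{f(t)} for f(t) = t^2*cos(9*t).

F(s) = 2*s*(s^2 - 243)/(s^2 + 81)^3

L{cos(9t)} = s/(s^2 + 81).
Then apply L{t^2·g(t)} = (-1)^2 d^2/ds^2[G(s)] with G(s) = s/(s^2 + 81):
differentiating 2 times and applying the sign gives 2*s*(s^2 - 243)/(s^2 + 81)^3.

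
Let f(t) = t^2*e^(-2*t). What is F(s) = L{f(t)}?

L{e^(-2t)} = 1/(s + 2).
Then apply L{t^2·g(t)} = (-1)^2 d^2/ds^2[G(s)] with G(s) = 1/(s + 2):
differentiating 2 times and applying the sign gives 2/(s + 2)^3.

F(s) = 2/(s + 2)^3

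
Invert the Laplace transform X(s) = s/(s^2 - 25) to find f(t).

f(t) = cosh(5*t)

Since L{cosh(5t)} = s/(s^2 - 25), the inverse is cosh(5*t).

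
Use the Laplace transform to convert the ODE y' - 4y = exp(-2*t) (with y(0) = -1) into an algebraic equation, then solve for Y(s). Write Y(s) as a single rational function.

Transform both sides with L{·}.
With L{y'} = sY - y(0) = sY - (-1): the LHS transforms to (s - 4)Y - (-1).
The right side is L{exp(-2*t)} = 1/(s + 2).
So (s - 4)Y = 1/(s + 2) + (-1).
Isolate Y and clear denominators.

Y(s) = (-s - 1)/(s^2 - 2*s - 8)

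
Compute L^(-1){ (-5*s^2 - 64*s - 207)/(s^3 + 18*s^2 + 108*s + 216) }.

Factor the denominator: s^3 + 18*s^2 + 108*s + 216 = (s + 6)^3.
Partial fraction decomposition gives [-5/(s + 6)] + [-4/(s + 6)^2] + [-3/(s + 6)^3].
Invert each term: -5/(s + 6) ↔ -5e^(-6t); -4/(s + 6)^2 ↔ -4t·e^(-6t); -3/(s + 6)^3 ↔ (-3/2)t^2·e^(-6t).

-3*t^2*exp(-6*t)/2 - 4*t*exp(-6*t) - 5*exp(-6*t)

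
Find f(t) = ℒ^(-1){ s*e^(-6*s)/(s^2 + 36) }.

f(t) = Heaviside(t - 6)*(cos(6*t - 36))

The factor e^(-6s) signals a time shift by c = 6 (second shifting theorem).
L{cos(6t)} = s/(s^2 + 36), so L^-1{s/(s^2 + 36)} = cos(6*t).
Hence the inverse is u(t - 6) times that function evaluated at t - 6.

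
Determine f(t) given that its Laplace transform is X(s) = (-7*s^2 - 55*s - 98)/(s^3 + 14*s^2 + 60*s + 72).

Factor the denominator: s^3 + 14*s^2 + 60*s + 72 = (s + 2)*(s + 6)^2.
Partial fraction decomposition gives [-6/(s + 6)] + [5/(s + 6)^2] + [-1/(s + 2)].
Invert each term: -6/(s + 6) ↔ -6e^(-6t); 5/(s + 6)^2 ↔ 5t·e^(-6t); -1/(s + 2) ↔ -e^(-2t).

f(t) = 5*t*exp(-6*t) - exp(-2*t) - 6*exp(-6*t)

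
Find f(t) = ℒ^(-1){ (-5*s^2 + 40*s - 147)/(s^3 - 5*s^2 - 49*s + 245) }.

Factor the denominator: s^3 - 5*s^2 - 49*s + 245 = (s - 7)*(s - 5)*(s + 7).
Partial fraction decomposition gives [-4/(s + 7)] + [3/(s - 5)] + [-4/(s - 7)].
Invert each term: -4/(s + 7) ↔ -4e^(-7t); 3/(s - 5) ↔ 3e^(5t); -4/(s - 7) ↔ -4e^(7t).

f(t) = -4*exp(7*t) + 3*exp(5*t) - 4*exp(-7*t)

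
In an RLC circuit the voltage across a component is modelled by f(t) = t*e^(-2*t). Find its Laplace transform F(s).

L{t} = 1!/s^2 = 1/s^2.
By the first shifting theorem, multiplying by e^(-2t) replaces s with s + 2.

F(s) = (s + 2)^(-2)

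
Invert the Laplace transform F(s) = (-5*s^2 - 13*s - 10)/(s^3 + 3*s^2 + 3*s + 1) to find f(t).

Factor the denominator: s^3 + 3*s^2 + 3*s + 1 = (s + 1)^3.
Partial fraction decomposition gives [-5/(s + 1)] + [-3/(s + 1)^2] + [-2/(s + 1)^3].
Invert each term: -5/(s + 1) ↔ -5e^(-t); -3/(s + 1)^2 ↔ -3t·e^(-t); -2/(s + 1)^3 ↔ (-1)t^2·e^(-t).

f(t) = -t^2*exp(-t) - 3*t*exp(-t) - 5*exp(-t)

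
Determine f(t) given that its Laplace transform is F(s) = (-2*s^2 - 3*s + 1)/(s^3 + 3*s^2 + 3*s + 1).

Factor the denominator: s^3 + 3*s^2 + 3*s + 1 = (s + 1)^3.
Partial fraction decomposition gives [-2/(s + 1)] + [(s + 1)^(-2)] + [2/(s + 1)^3].
Invert each term: -2/(s + 1) ↔ -2e^(-t); 1/(s + 1)^2 ↔ t·e^(-t); 2/(s + 1)^3 ↔ (1)t^2·e^(-t).

f(t) = t^2*exp(-t) + t*exp(-t) - 2*exp(-t)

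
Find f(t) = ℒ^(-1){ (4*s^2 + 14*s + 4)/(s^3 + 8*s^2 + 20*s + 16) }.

Factor the denominator: s^3 + 8*s^2 + 20*s + 16 = (s + 2)^2*(s + 4).
Partial fraction decomposition gives [1/(s + 2)] + [-4/(s + 2)^2] + [3/(s + 4)].
Invert each term: 1/(s + 2) ↔ e^(-2t); -4/(s + 2)^2 ↔ -4t·e^(-2t); 3/(s + 4) ↔ 3e^(-4t).

f(t) = -4*t*exp(-2*t) + exp(-2*t) + 3*exp(-4*t)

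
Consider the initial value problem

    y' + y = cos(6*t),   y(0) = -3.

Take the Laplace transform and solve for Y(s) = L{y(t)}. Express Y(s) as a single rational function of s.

Transform both sides with L{·}.
The derivative rules (L{y'} = sY - y(0) = sY - (-3)) turn the left side into (s + 1)Y - (-3).
The right side is L{cos(6*t)} = s/(s^2 + 36).
So (s + 1)Y = s/(s^2 + 36) + (-3).
Divide through and combine into a single rational function.

Y(s) = (-3*s^2 + s - 108)/(s^3 + s^2 + 36*s + 36)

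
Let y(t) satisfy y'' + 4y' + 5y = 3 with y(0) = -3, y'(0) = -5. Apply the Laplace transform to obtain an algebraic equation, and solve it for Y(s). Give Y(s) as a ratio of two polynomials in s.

Y(s) = (-3*s^2 - 17*s + 3)/(s^3 + 4*s^2 + 5*s)

Laplace-transform each side.
The derivative rules (L{y''} = s^2 Y - s·y(0) - y'(0) and L{y'} = sY - y(0), with y(0) = -3, y'(0) = -5) turn the left side into (s^2 + 4*s + 5)Y - (-3*s - 17).
The right side is L{3} = 3/s.
So (s^2 + 4*s + 5)Y = 3/s + (-3*s - 17).
Isolate Y and clear denominators.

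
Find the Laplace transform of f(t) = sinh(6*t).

L{sinh(6t)} = 6/(s^2 - 36).

6/(s^2 - 36)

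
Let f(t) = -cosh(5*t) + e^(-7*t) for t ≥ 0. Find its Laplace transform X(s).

X(s) = -s/(s^2 - 25) + 1/(s + 7)

The transform is linear, so treat each term independently.
(-1)·[L{cosh(5t)} = s/(s^2 - 25)]; L{e^(-7t)} = 1/(s + 7).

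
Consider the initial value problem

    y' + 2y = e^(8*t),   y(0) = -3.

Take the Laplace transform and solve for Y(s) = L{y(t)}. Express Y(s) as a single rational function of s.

Transform both sides with L{·}.
Using L{y'} = sY - y(0) = sY - (-3), the left side becomes (s + 2)Y - (-3).
The right side is L{e^(8*t)} = 1/(s - 8).
So (s + 2)Y = 1/(s - 8) + (-3).
Divide through and combine into a single rational function.

Y(s) = (-3*s + 25)/(s^2 - 6*s - 16)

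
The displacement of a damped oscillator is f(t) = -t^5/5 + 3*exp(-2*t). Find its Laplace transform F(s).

F(s) = 3/(s + 2) - 24/s^6

Apply the Laplace transform termwise.
(-1/5)·[L{t^5} = 5!/s^6 = 120/s^6]; (3)·[L{e^(-2t)} = 1/(s + 2)].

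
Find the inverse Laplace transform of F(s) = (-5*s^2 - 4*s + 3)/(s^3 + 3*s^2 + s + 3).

Factor the denominator: s^3 + 3*s^2 + s + 3 = (s + 3)*(s^2 + 1).
Partial fraction decomposition gives [-3/(s + 3)] + [-2*s/(s^2 + 1)] + [2/(s^2 + 1)].
Invert each term: -3/(s + 3) ↔ -3e^(-3t); -2·s/(s^2 + 1) ↔ -2cos(t); 2·1/(s^2 + 1) ↔ 2sin(t).

2*sin(t) - 2*cos(t) - 3*exp(-3*t)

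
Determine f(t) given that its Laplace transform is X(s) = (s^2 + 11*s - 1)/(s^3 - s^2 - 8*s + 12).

Factor the denominator: s^3 - s^2 - 8*s + 12 = (s - 2)^2*(s + 3).
Partial fraction decomposition gives [2/(s - 2)] + [5/(s - 2)^2] + [-1/(s + 3)].
Invert each term: 2/(s - 2) ↔ 2e^(2t); 5/(s - 2)^2 ↔ 5t·e^(2t); -1/(s + 3) ↔ -e^(-3t).

f(t) = 5*t*exp(2*t) + 2*exp(2*t) - exp(-3*t)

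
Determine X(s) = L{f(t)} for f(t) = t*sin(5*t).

L{sin(5t)} = 5/(s^2 + 25).
Then apply L{t·g(t)} = -d/ds[G(s)] with G(s) = 5/(s^2 + 25):
differentiating 1 time and applying the sign gives 10*s/(s^2 + 25)^2.

X(s) = 10*s/(s^2 + 25)^2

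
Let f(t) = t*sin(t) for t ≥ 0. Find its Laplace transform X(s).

X(s) = 2*s/(s^2 + 1)^2

L{sin(t)} = 1/(s^2 + 1).
Then apply L{t·g(t)} = -d/ds[G(s)] with G(s) = 1/(s^2 + 1):
differentiating 1 time and applying the sign gives 2*s/(s^2 + 1)^2.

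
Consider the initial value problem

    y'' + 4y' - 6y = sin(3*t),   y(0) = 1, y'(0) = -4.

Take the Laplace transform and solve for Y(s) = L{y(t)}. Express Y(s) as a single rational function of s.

Y(s) = (s^3 + 9*s + 3)/(s^4 + 4*s^3 + 3*s^2 + 36*s - 54)

Take the Laplace transform of both sides.
The derivative rules (L{y''} = s^2 Y - s·y(0) - y'(0) and L{y'} = sY - y(0), with y(0) = 1, y'(0) = -4) turn the left side into (s^2 + 4*s - 6)Y - (s).
The right side is L{sin(3*t)} = 3/(s^2 + 9).
So (s^2 + 4*s - 6)Y = 3/(s^2 + 9) + (s).
Divide through and combine into a single rational function.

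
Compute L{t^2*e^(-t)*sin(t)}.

L{sin(t)} = 1/(s^2 + 1).
Multiplying by e^(-t) shifts s → s + 1, so L{e^(-t)*sin(t)} = 1/((s + 1)^2 + 1).
Then apply L{t^2·g(t)} = (-1)^2 d^2/ds^2[G(s)] with G(s) = 1/((s + 1)^2 + 1):
differentiating 2 times and applying the sign gives 2*(3*s^2 + 6*s + 2)/(s^2 + 2*s + 2)^3.

2*(3*s^2 + 6*s + 2)/(s^2 + 2*s + 2)^3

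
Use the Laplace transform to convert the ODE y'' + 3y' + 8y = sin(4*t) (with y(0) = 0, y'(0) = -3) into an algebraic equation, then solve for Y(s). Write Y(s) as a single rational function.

Y(s) = (-3*s^2 - 44)/(s^4 + 3*s^3 + 24*s^2 + 48*s + 128)

Take the Laplace transform of both sides.
Using L{y''} = s^2 Y - s·y(0) - y'(0) and L{y'} = sY - y(0), with y(0) = 0, y'(0) = -3, the left side becomes (s^2 + 3*s + 8)Y - (-3).
The right side is L{sin(4*t)} = 4/(s^2 + 16).
So (s^2 + 3*s + 8)Y = 4/(s^2 + 16) + (-3).
Solve for Y(s) and write it as one ratio of polynomials.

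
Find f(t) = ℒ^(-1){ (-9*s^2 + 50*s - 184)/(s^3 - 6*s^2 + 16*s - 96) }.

f(t) = -4*exp(6*t) + 5*sin(4*t) - 5*cos(4*t)

Factor the denominator: s^3 - 6*s^2 + 16*s - 96 = (s - 6)*(s^2 + 16).
Partial fraction decomposition gives [-4/(s - 6)] + [-5*s/(s^2 + 16)] + [20/(s^2 + 16)].
Invert each term: -4/(s - 6) ↔ -4e^(6t); -5·s/(s^2 + 16) ↔ -5cos(4t); 5·4/(s^2 + 16) ↔ 5sin(4t).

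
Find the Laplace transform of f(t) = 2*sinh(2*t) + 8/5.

4/(s^2 - 4) + 8/(5*s)

By linearity of the Laplace transform, transform each term separately.
(2)·[L{sinh(2t)} = 2/(s^2 - 4)]; L{8/5} = (8/5)/s.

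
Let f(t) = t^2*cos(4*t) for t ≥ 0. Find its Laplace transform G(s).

G(s) = 2*s*(s^2 - 48)/(s^2 + 16)^3

L{cos(4t)} = s/(s^2 + 16).
Then apply L{t^2·g(t)} = (-1)^2 d^2/ds^2[H(s)] with H(s) = s/(s^2 + 16):
differentiating 2 times and applying the sign gives 2*s*(s^2 - 48)/(s^2 + 16)^3.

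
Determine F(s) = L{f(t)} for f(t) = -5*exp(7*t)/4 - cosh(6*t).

By linearity of the Laplace transform, transform each term separately.
(-1)·[L{cosh(6t)} = s/(s^2 - 36)]; (-5/4)·[L{e^(7t)} = 1/(s - 7)].

F(s) = -s/(s^2 - 36) - 5/(4*(s - 7))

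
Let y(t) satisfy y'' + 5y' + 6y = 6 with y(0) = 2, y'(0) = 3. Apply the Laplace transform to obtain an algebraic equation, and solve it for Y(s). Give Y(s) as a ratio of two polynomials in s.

Laplace-transform each side.
The derivative rules (L{y''} = s^2 Y - s·y(0) - y'(0) and L{y'} = sY - y(0), with y(0) = 2, y'(0) = 3) turn the left side into (s^2 + 5*s + 6)Y - (2*s + 13).
The right side is L{6} = 6/s.
So (s^2 + 5*s + 6)Y = 6/s + (2*s + 13).
Isolate Y and clear denominators.

Y(s) = (2*s^2 + 13*s + 6)/(s^3 + 5*s^2 + 6*s)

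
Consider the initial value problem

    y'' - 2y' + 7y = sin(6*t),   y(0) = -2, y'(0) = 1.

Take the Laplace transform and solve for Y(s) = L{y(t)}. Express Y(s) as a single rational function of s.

Transform both sides with L{·}.
Using L{y''} = s^2 Y - s·y(0) - y'(0) and L{y'} = sY - y(0), with y(0) = -2, y'(0) = 1, the left side becomes (s^2 - 2*s + 7)Y - (-2*s + 5).
The right side is L{sin(6*t)} = 6/(s^2 + 36).
So (s^2 - 2*s + 7)Y = 6/(s^2 + 36) + (-2*s + 5).
Solve for Y(s) and write it as one ratio of polynomials.

Y(s) = (-2*s^3 + 5*s^2 - 72*s + 186)/(s^4 - 2*s^3 + 43*s^2 - 72*s + 252)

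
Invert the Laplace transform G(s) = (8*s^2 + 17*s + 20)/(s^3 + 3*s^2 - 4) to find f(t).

Factor the denominator: s^3 + 3*s^2 - 4 = (s - 1)*(s + 2)^2.
Partial fraction decomposition gives [3/(s + 2)] + [-6/(s + 2)^2] + [5/(s - 1)].
Invert each term: 3/(s + 2) ↔ 3e^(-2t); -6/(s + 2)^2 ↔ -6t·e^(-2t); 5/(s - 1) ↔ 5e^(t).

f(t) = -6*t*exp(-2*t) + 5*exp(t) + 3*exp(-2*t)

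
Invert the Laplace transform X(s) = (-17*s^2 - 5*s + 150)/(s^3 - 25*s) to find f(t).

f(t) = -6*exp(5*t) - 6 - 5*exp(-5*t)

Factor the denominator: s^3 - 25*s = s*(s - 5)*(s + 5).
Partial fraction decomposition gives [-6/(s - 5)] + [-6/s] + [-5/(s + 5)].
Invert each term: -6/(s - 5) ↔ -6e^(5t); -6/(s - 0) ↔ -6e^(0t); -5/(s + 5) ↔ -5e^(-5t).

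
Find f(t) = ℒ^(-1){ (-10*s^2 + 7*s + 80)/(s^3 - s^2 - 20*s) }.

Factor the denominator: s^3 - s^2 - 20*s = s*(s - 5)*(s + 4).
Partial fraction decomposition gives [-4/s] + [-3/(s + 4)] + [-3/(s - 5)].
Invert each term: -4/(s - 0) ↔ -4e^(0t); -3/(s + 4) ↔ -3e^(-4t); -3/(s - 5) ↔ -3e^(5t).

f(t) = -3*exp(5*t) - 4 - 3*exp(-4*t)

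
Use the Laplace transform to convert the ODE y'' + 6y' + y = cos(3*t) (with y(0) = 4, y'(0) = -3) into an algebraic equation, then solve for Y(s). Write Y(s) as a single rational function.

Y(s) = (4*s^3 + 21*s^2 + 37*s + 189)/(s^4 + 6*s^3 + 10*s^2 + 54*s + 9)

Take the Laplace transform of both sides.
Using L{y''} = s^2 Y - s·y(0) - y'(0) and L{y'} = sY - y(0), with y(0) = 4, y'(0) = -3, the left side becomes (s^2 + 6*s + 1)Y - (4*s + 21).
The right side is L{cos(3*t)} = s/(s^2 + 9).
So (s^2 + 6*s + 1)Y = s/(s^2 + 9) + (4*s + 21).
Isolate Y and clear denominators.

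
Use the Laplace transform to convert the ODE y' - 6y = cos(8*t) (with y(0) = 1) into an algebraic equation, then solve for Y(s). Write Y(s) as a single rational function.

Y(s) = (s^2 + s + 64)/(s^3 - 6*s^2 + 64*s - 384)

Apply the Laplace transform to the equation.
Using L{y'} = sY - y(0) = sY - 1, the left side becomes (s - 6)Y - (1).
The right side is L{cos(8*t)} = s/(s^2 + 64).
So (s - 6)Y = s/(s^2 + 64) + (1).
Solve for Y(s) and write it as one ratio of polynomials.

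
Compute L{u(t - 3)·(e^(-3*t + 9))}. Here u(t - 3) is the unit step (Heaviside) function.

exp(-3*s)/(s + 3)

By the second shifting theorem, L{u(t - c)·g(t - c)} = e^(-cs)·G(s) with c = 3 and G(s) = L{g(t)}.
L{e^(-3t)} = 1/(s + 3).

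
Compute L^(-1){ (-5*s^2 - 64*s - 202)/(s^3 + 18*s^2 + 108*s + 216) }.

t^2*exp(-6*t) - 4*t*exp(-6*t) - 5*exp(-6*t)

Factor the denominator: s^3 + 18*s^2 + 108*s + 216 = (s + 6)^3.
Partial fraction decomposition gives [-5/(s + 6)] + [-4/(s + 6)^2] + [2/(s + 6)^3].
Invert each term: -5/(s + 6) ↔ -5e^(-6t); -4/(s + 6)^2 ↔ -4t·e^(-6t); 2/(s + 6)^3 ↔ (1)t^2·e^(-6t).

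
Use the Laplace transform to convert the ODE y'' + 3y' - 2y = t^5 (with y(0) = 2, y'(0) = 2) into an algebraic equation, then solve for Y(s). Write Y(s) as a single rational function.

Take the Laplace transform of both sides.
Using L{y''} = s^2 Y - s·y(0) - y'(0) and L{y'} = sY - y(0), with y(0) = 2, y'(0) = 2, the left side becomes (s^2 + 3*s - 2)Y - (2*s + 8).
The right side is L{t^5} = 120/s^6.
So (s^2 + 3*s - 2)Y = 120/s^6 + (2*s + 8).
Divide through and combine into a single rational function.

Y(s) = (2*s^7 + 8*s^6 + 120)/(s^8 + 3*s^7 - 2*s^6)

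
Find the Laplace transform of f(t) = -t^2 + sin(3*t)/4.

3/(4*(s^2 + 9)) - 2/s^3

Apply the Laplace transform termwise.
(-1)·[L{t^2} = 2!/s^3 = 2/s^3]; (1/4)·[L{sin(3t)} = 3/(s^2 + 9)].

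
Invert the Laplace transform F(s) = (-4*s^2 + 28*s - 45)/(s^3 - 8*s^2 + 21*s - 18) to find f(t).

f(t) = 3*t*exp(3*t) + exp(3*t) - 5*exp(2*t)

Factor the denominator: s^3 - 8*s^2 + 21*s - 18 = (s - 3)^2*(s - 2).
Partial fraction decomposition gives [1/(s - 3)] + [3/(s - 3)^2] + [-5/(s - 2)].
Invert each term: 1/(s - 3) ↔ e^(3t); 3/(s - 3)^2 ↔ 3t·e^(3t); -5/(s - 2) ↔ -5e^(2t).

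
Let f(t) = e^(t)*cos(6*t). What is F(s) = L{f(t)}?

L{cos(6t)} = s/(s^2 + 36).
By the first shifting theorem, multiplying by e^(t) replaces s with s - 1.

F(s) = (s - 1)/((s - 1)^2 + 36)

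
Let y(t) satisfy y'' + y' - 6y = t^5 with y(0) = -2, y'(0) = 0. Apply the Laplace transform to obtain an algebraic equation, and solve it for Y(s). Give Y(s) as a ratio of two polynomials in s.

Laplace-transform each side.
With L{y''} = s^2 Y - s·y(0) - y'(0) and L{y'} = sY - y(0), with y(0) = -2, y'(0) = 0: the LHS transforms to (s^2 + s - 6)Y - (-2*s - 2).
The right side is L{t^5} = 120/s^6.
So (s^2 + s - 6)Y = 120/s^6 + (-2*s - 2).
Isolate Y and clear denominators.

Y(s) = (-2*s^7 - 2*s^6 + 120)/(s^8 + s^7 - 6*s^6)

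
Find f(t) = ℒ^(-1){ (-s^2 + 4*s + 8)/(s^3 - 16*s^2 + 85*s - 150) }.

Factor the denominator: s^3 - 16*s^2 + 85*s - 150 = (s - 6)*(s - 5)^2.
Partial fraction decomposition gives [3/(s - 5)] + [-3/(s - 5)^2] + [-4/(s - 6)].
Invert each term: 3/(s - 5) ↔ 3e^(5t); -3/(s - 5)^2 ↔ -3t·e^(5t); -4/(s - 6) ↔ -4e^(6t).

f(t) = -3*t*exp(5*t) - 4*exp(6*t) + 3*exp(5*t)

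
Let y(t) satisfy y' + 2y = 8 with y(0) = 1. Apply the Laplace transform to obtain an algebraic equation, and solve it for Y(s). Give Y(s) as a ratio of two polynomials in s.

Apply the Laplace transform to the equation.
With L{y'} = sY - y(0) = sY - 1: the LHS transforms to (s + 2)Y - (1).
The right side is L{8} = 8/s.
So (s + 2)Y = 8/s + (1).
Solve for Y(s) and write it as one ratio of polynomials.

Y(s) = (s + 8)/(s^2 + 2*s)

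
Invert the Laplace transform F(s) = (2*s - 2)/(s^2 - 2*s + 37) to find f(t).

Rewrite the denominator: s^2 - 2*s + 37 = (s - 1)^2 + 36.
The form in (s - 1) signals a first-shifting-theorem factor e^(t).
Since L{cos(6t)} = s/(s^2 + 36), the inverse is exp(t)*cos(6*t), scaled by 2.

f(t) = 2*exp(t)*cos(6*t)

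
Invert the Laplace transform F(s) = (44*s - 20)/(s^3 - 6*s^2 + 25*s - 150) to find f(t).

Factor the denominator: s^3 - 6*s^2 + 25*s - 150 = (s - 6)*(s^2 + 25).
Partial fraction decomposition gives [4/(s - 6)] + [-4*s/(s^2 + 25)] + [20/(s^2 + 25)].
Invert each term: 4/(s - 6) ↔ 4e^(6t); -4·s/(s^2 + 25) ↔ -4cos(5t); 4·5/(s^2 + 25) ↔ 4sin(5t).

f(t) = 4*exp(6*t) + 4*sin(5*t) - 4*cos(5*t)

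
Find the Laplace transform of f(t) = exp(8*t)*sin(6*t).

6/((s - 8)^2 + 36)

L{sin(6t)} = 6/(s^2 + 36).
By the first shifting theorem, multiplying by e^(8t) replaces s with s - 8.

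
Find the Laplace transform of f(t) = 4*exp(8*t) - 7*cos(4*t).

Apply the Laplace transform termwise.
(4)·[L{e^(8t)} = 1/(s - 8)]; (-7)·[L{cos(4t)} = s/(s^2 + 16)].

-7*s/(s^2 + 16) + 4/(s - 8)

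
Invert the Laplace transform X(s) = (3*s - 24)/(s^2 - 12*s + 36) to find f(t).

Factor the denominator: s^2 - 12*s + 36 = (s - 6)^2.
Partial fraction decomposition gives [3/(s - 6)] + [-6/(s - 6)^2].
Invert each term: 3/(s - 6) ↔ 3e^(6t); -6/(s - 6)^2 ↔ -6t·e^(6t).

f(t) = -6*t*exp(6*t) + 3*exp(6*t)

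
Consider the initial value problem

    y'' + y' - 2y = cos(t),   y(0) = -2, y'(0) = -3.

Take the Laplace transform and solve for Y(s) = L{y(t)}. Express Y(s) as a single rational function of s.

Y(s) = (-2*s^3 - 5*s^2 - s - 5)/(s^4 + s^3 - s^2 + s - 2)

Transform both sides with L{·}.
Using L{y''} = s^2 Y - s·y(0) - y'(0) and L{y'} = sY - y(0), with y(0) = -2, y'(0) = -3, the left side becomes (s^2 + s - 2)Y - (-2*s - 5).
The right side is L{cos(t)} = s/(s^2 + 1).
So (s^2 + s - 2)Y = s/(s^2 + 1) + (-2*s - 5).
Isolate Y and clear denominators.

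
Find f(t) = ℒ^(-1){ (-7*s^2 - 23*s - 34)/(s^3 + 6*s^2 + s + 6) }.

Factor the denominator: s^3 + 6*s^2 + s + 6 = (s + 6)*(s^2 + 1).
Partial fraction decomposition gives [-4/(s + 6)] + [-3*s/(s^2 + 1)] + [-5/(s^2 + 1)].
Invert each term: -4/(s + 6) ↔ -4e^(-6t); -3·s/(s^2 + 1) ↔ -3cos(t); -5·1/(s^2 + 1) ↔ -5sin(t).

f(t) = -5*sin(t) - 3*cos(t) - 4*exp(-6*t)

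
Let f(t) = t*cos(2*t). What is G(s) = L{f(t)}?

G(s) = (s - 2)*(s + 2)/(s^2 + 4)^2

L{cos(2t)} = s/(s^2 + 4).
Then apply L{t·g(t)} = -d/ds[H(s)] with H(s) = s/(s^2 + 4):
differentiating 1 time and applying the sign gives (s - 2)*(s + 2)/(s^2 + 4)^2.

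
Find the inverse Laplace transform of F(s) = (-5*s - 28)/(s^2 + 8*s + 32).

Complete the square in the denominator: s^2 + 8*s + 32 = (s + 4)^2 + 4^2.
Split the numerator to match: -5*s - 28 = -5·(s + 4) - 2·4.
Invert each term: -5·(s + 4)/((s + 4)^2 + 16) ↔ -5e^(-4t)cos(4t); -2·4/((s + 4)^2 + 16) ↔ -2e^(-4t)sin(4t).

-2*exp(-4*t)*sin(4*t) - 5*exp(-4*t)*cos(4*t)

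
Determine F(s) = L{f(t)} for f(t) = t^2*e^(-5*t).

F(s) = 2/(s + 5)^3

L{e^(-5t)} = 1/(s + 5).
Then apply L{t^2·g(t)} = (-1)^2 d^2/ds^2[G(s)] with G(s) = 1/(s + 5):
differentiating 2 times and applying the sign gives 2/(s + 5)^3.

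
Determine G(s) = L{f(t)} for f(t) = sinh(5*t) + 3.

The transform is linear, so treat each term independently.
L{sinh(5t)} = 5/(s^2 - 25); L{3} = 3/s.

G(s) = 5/(s^2 - 25) + 3/s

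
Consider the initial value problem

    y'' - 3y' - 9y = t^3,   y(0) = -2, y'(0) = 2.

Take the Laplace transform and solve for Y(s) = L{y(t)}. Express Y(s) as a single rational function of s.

Take the Laplace transform of both sides.
With L{y''} = s^2 Y - s·y(0) - y'(0) and L{y'} = sY - y(0), with y(0) = -2, y'(0) = 2: the LHS transforms to (s^2 - 3*s - 9)Y - (-2*s + 8).
The right side is L{t^3} = 6/s^4.
So (s^2 - 3*s - 9)Y = 6/s^4 + (-2*s + 8).
Isolate Y and clear denominators.

Y(s) = (-2*s^5 + 8*s^4 + 6)/(s^6 - 3*s^5 - 9*s^4)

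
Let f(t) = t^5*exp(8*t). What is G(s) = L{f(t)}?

G(s) = 120/(s - 8)^6

L{t^5} = 5!/s^6 = 120/s^6.
By the first shifting theorem, multiplying by e^(8t) replaces s with s - 8.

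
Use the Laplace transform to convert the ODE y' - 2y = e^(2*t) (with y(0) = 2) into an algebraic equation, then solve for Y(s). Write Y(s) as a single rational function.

Take the Laplace transform of both sides.
The derivative rules (L{y'} = sY - y(0) = sY - 2) turn the left side into (s - 2)Y - (2).
The right side is L{e^(2*t)} = 1/(s - 2).
So (s - 2)Y = 1/(s - 2) + (2).
Solve for Y(s) and write it as one ratio of polynomials.

Y(s) = (2*s - 3)/(s^2 - 4*s + 4)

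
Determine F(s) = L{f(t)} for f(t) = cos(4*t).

F(s) = s/(s^2 + 16)

L{cos(4t)} = s/(s^2 + 16).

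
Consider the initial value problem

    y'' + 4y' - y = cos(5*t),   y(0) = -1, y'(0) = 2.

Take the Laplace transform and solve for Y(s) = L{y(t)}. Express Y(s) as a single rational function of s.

Y(s) = (-s^3 - 2*s^2 - 24*s - 50)/(s^4 + 4*s^3 + 24*s^2 + 100*s - 25)

Apply the Laplace transform to the equation.
With L{y''} = s^2 Y - s·y(0) - y'(0) and L{y'} = sY - y(0), with y(0) = -1, y'(0) = 2: the LHS transforms to (s^2 + 4*s - 1)Y - (-s - 2).
The right side is L{cos(5*t)} = s/(s^2 + 25).
So (s^2 + 4*s - 1)Y = s/(s^2 + 25) + (-s - 2).
Isolate Y and clear denominators.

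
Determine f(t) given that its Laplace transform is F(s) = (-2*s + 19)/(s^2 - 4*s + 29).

f(t) = 3*exp(2*t)*sin(5*t) - 2*exp(2*t)*cos(5*t)

Complete the square in the denominator: s^2 - 4*s + 29 = (s - 2)^2 + 5^2.
Split the numerator to match: -2*s + 19 = -2·(s - 2) + 3·5.
Invert each term: -2·(s - 2)/((s - 2)^2 + 25) ↔ -2e^(2t)cos(5t); 3·5/((s - 2)^2 + 25) ↔ 3e^(2t)sin(5t).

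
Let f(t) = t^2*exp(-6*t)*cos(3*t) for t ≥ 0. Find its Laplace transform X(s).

L{cos(3t)} = s/(s^2 + 9).
Multiplying by e^(-6t) shifts s → s + 6, so L{exp(-6*t)*cos(3*t)} = (s + 6)/((s + 6)^2 + 9).
Then apply L{t^2·g(t)} = (-1)^2 d^2/ds^2[G(s)] with G(s) = (s + 6)/((s + 6)^2 + 9):
differentiating 2 times and applying the sign gives 2*(s + 6)*(s^2 + 12*s + 9)/(s^2 + 12*s + 45)^3.

X(s) = 2*(s + 6)*(s^2 + 12*s + 9)/(s^2 + 12*s + 45)^3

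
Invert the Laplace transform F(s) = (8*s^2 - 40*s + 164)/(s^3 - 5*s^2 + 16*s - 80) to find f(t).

Factor the denominator: s^3 - 5*s^2 + 16*s - 80 = (s - 5)*(s^2 + 16).
Partial fraction decomposition gives [4/(s - 5)] + [4*s/(s^2 + 16)] + [-20/(s^2 + 16)].
Invert each term: 4/(s - 5) ↔ 4e^(5t); 4·s/(s^2 + 16) ↔ 4cos(4t); -5·4/(s^2 + 16) ↔ -5sin(4t).

f(t) = 4*exp(5*t) - 5*sin(4*t) + 4*cos(4*t)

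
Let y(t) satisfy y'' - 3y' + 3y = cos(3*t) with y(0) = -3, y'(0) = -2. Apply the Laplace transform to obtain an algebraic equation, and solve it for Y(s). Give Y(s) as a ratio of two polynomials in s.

Y(s) = (-3*s^3 + 7*s^2 - 26*s + 63)/(s^4 - 3*s^3 + 12*s^2 - 27*s + 27)

Laplace-transform each side.
The derivative rules (L{y''} = s^2 Y - s·y(0) - y'(0) and L{y'} = sY - y(0), with y(0) = -3, y'(0) = -2) turn the left side into (s^2 - 3*s + 3)Y - (-3*s + 7).
The right side is L{cos(3*t)} = s/(s^2 + 9).
So (s^2 - 3*s + 3)Y = s/(s^2 + 9) + (-3*s + 7).
Solve for Y(s) and write it as one ratio of polynomials.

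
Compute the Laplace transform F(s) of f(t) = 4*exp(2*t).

F(s) = 4/(s - 2)

L{4} = 4/s.
By the first shifting theorem, multiplying by e^(2t) replaces s with s - 2.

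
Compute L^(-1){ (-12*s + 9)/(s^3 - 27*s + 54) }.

-3*t*exp(3*t) - exp(3*t) + exp(-6*t)

Factor the denominator: s^3 - 27*s + 54 = (s - 3)^2*(s + 6).
Partial fraction decomposition gives [-1/(s - 3)] + [-3/(s - 3)^2] + [1/(s + 6)].
Invert each term: -1/(s - 3) ↔ -e^(3t); -3/(s - 3)^2 ↔ -3t·e^(3t); 1/(s + 6) ↔ e^(-6t).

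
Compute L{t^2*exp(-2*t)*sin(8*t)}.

L{sin(8t)} = 8/(s^2 + 64).
Multiplying by e^(-2t) shifts s → s + 2, so L{exp(-2*t)*sin(8*t)} = 8/((s + 2)^2 + 64).
Then apply L{t^2·g(t)} = (-1)^2 d^2/ds^2[G(s)] with G(s) = 8/((s + 2)^2 + 64):
differentiating 2 times and applying the sign gives 16*(3*s^2 + 12*s - 52)/(s^2 + 4*s + 68)^3.

16*(3*s^2 + 12*s - 52)/(s^2 + 4*s + 68)^3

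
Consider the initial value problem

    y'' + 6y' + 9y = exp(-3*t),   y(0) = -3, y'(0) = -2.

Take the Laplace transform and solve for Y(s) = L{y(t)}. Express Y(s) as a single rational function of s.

Transform both sides with L{·}.
The derivative rules (L{y''} = s^2 Y - s·y(0) - y'(0) and L{y'} = sY - y(0), with y(0) = -3, y'(0) = -2) turn the left side into (s^2 + 6*s + 9)Y - (-3*s - 20).
The right side is L{exp(-3*t)} = 1/(s + 3).
So (s^2 + 6*s + 9)Y = 1/(s + 3) + (-3*s - 20).
Divide through and combine into a single rational function.

Y(s) = (-3*s^2 - 29*s - 59)/(s^3 + 9*s^2 + 27*s + 27)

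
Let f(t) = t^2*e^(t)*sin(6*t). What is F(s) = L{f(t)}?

F(s) = 36*(s^2 - 2*s - 11)/(s^2 - 2*s + 37)^3

L{sin(6t)} = 6/(s^2 + 36).
Multiplying by e^(t) shifts s → s - 1, so L{e^(t)*sin(6*t)} = 6/((s - 1)^2 + 36).
Then apply L{t^2·g(t)} = (-1)^2 d^2/ds^2[G(s)] with G(s) = 6/((s - 1)^2 + 36):
differentiating 2 times and applying the sign gives 36*(s^2 - 2*s - 11)/(s^2 - 2*s + 37)^3.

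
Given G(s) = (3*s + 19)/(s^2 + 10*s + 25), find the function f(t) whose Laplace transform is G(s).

Factor the denominator: s^2 + 10*s + 25 = (s + 5)^2.
Partial fraction decomposition gives [3/(s + 5)] + [4/(s + 5)^2].
Invert each term: 3/(s + 5) ↔ 3e^(-5t); 4/(s + 5)^2 ↔ 4t·e^(-5t).

f(t) = 4*t*exp(-5*t) + 3*exp(-5*t)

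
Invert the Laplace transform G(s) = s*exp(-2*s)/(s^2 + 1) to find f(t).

f(t) = Heaviside(t - 2)*(cos(t - 2))

The factor e^(-2s) signals a time shift by c = 2 (second shifting theorem).
L{cos(t)} = s/(s^2 + 1), so L^-1{s/(s^2 + 1)} = cos(t).
Hence the inverse is u(t - 2) times that function evaluated at t - 2.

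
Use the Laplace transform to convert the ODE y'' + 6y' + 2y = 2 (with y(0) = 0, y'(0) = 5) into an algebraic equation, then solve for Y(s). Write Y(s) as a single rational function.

Y(s) = (5*s + 2)/(s^3 + 6*s^2 + 2*s)

Laplace-transform each side.
Using L{y''} = s^2 Y - s·y(0) - y'(0) and L{y'} = sY - y(0), with y(0) = 0, y'(0) = 5, the left side becomes (s^2 + 6*s + 2)Y - (5).
The right side is L{2} = 2/s.
So (s^2 + 6*s + 2)Y = 2/s + (5).
Isolate Y and clear denominators.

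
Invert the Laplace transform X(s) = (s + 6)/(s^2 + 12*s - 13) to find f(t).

f(t) = exp(-6*t)*cosh(7*t)

Rewrite the denominator: s^2 + 12*s - 13 = (s + 6)^2 - 49.
The form in (s + 6) signals a first-shifting-theorem factor e^(-6t).
Since L{cosh(7t)} = s/(s^2 - 49), the inverse is exp(-6*t)*cosh(7*t).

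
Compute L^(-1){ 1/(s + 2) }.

Since L{e^(-2t)} = 1/(s + 2), the inverse is e^(-2*t).

exp(-2*t)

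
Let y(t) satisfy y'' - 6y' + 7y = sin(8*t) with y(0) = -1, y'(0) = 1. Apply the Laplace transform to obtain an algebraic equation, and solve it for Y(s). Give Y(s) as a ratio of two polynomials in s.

Take the Laplace transform of both sides.
The derivative rules (L{y''} = s^2 Y - s·y(0) - y'(0) and L{y'} = sY - y(0), with y(0) = -1, y'(0) = 1) turn the left side into (s^2 - 6*s + 7)Y - (-s + 7).
The right side is L{sin(8*t)} = 8/(s^2 + 64).
So (s^2 - 6*s + 7)Y = 8/(s^2 + 64) + (-s + 7).
Divide through and combine into a single rational function.

Y(s) = (-s^3 + 7*s^2 - 64*s + 456)/(s^4 - 6*s^3 + 71*s^2 - 384*s + 448)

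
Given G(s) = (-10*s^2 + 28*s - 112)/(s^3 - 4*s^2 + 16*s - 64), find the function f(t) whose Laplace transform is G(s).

f(t) = -5*exp(4*t) + 2*sin(4*t) - 5*cos(4*t)

Factor the denominator: s^3 - 4*s^2 + 16*s - 64 = (s - 4)*(s^2 + 16).
Partial fraction decomposition gives [-5/(s - 4)] + [-5*s/(s^2 + 16)] + [8/(s^2 + 16)].
Invert each term: -5/(s - 4) ↔ -5e^(4t); -5·s/(s^2 + 16) ↔ -5cos(4t); 2·4/(s^2 + 16) ↔ 2sin(4t).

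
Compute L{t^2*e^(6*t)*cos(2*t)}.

2*(s - 6)*(s^2 - 12*s + 24)/(s^2 - 12*s + 40)^3

L{cos(2t)} = s/(s^2 + 4).
Multiplying by e^(6t) shifts s → s - 6, so L{e^(6*t)*cos(2*t)} = (s - 6)/((s - 6)^2 + 4).
Then apply L{t^2·g(t)} = (-1)^2 d^2/ds^2[G(s)] with G(s) = (s - 6)/((s - 6)^2 + 4):
differentiating 2 times and applying the sign gives 2*(s - 6)*(s^2 - 12*s + 24)/(s^2 - 12*s + 40)^3.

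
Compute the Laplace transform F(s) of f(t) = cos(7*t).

F(s) = s/(s^2 + 49)

L{cos(7t)} = s/(s^2 + 49).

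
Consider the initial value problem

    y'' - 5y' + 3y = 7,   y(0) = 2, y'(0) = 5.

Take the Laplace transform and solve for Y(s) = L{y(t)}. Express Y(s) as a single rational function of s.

Apply the Laplace transform to the equation.
With L{y''} = s^2 Y - s·y(0) - y'(0) and L{y'} = sY - y(0), with y(0) = 2, y'(0) = 5: the LHS transforms to (s^2 - 5*s + 3)Y - (2*s - 5).
The right side is L{7} = 7/s.
So (s^2 - 5*s + 3)Y = 7/s + (2*s - 5).
Isolate Y and clear denominators.

Y(s) = (2*s^2 - 5*s + 7)/(s^3 - 5*s^2 + 3*s)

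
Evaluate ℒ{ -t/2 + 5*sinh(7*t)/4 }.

Apply the Laplace transform termwise.
(5/4)·[L{sinh(7t)} = 7/(s^2 - 49)]; (-1/2)·[L{t} = 1!/s^2 = 1/s^2].

35/(4*(s^2 - 49)) - 1/(2*s^2)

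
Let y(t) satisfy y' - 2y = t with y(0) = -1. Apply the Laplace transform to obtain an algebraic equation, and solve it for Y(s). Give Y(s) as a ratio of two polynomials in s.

Y(s) = (-s^2 + 1)/(s^3 - 2*s^2)

Apply the Laplace transform to the equation.
The derivative rules (L{y'} = sY - y(0) = sY - (-1)) turn the left side into (s - 2)Y - (-1).
The right side is L{t} = s^(-2).
So (s - 2)Y = s^(-2) + (-1).
Solve for Y(s) and write it as one ratio of polynomials.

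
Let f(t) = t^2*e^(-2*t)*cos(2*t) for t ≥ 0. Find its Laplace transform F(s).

L{cos(2t)} = s/(s^2 + 4).
Multiplying by e^(-2t) shifts s → s + 2, so L{e^(-2*t)*cos(2*t)} = (s + 2)/((s + 2)^2 + 4).
Then apply L{t^2·g(t)} = (-1)^2 d^2/ds^2[G(s)] with G(s) = (s + 2)/((s + 2)^2 + 4):
differentiating 2 times and applying the sign gives 2*(s + 2)*(s^2 + 4*s - 8)/(s^2 + 4*s + 8)^3.

F(s) = 2*(s + 2)*(s^2 + 4*s - 8)/(s^2 + 4*s + 8)^3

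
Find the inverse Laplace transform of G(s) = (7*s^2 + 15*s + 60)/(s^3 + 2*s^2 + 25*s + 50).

sin(5*t) + 5*cos(5*t) + 2*exp(-2*t)

Factor the denominator: s^3 + 2*s^2 + 25*s + 50 = (s + 2)*(s^2 + 25).
Partial fraction decomposition gives [2/(s + 2)] + [5*s/(s^2 + 25)] + [5/(s^2 + 25)].
Invert each term: 2/(s + 2) ↔ 2e^(-2t); 5·s/(s^2 + 25) ↔ 5cos(5t); 1·5/(s^2 + 25) ↔ sin(5t).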